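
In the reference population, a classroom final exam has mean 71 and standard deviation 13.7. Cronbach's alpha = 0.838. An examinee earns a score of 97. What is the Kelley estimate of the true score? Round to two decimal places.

92.79

Regress the observed score toward the mean by the unreliability: T̂ = 0.838·97 + 0.162·71 = 81.286 + 11.502 = 92.788.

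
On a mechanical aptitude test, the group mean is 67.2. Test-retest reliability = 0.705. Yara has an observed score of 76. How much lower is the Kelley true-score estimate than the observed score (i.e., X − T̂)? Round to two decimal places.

T̂ = 0.705(76) + 0.295(67.2) = 53.580 + 19.8240 = 73.4040 → 73.404
X − T̂ = 76 − 73.404 = 2.596 → 2.60

2.60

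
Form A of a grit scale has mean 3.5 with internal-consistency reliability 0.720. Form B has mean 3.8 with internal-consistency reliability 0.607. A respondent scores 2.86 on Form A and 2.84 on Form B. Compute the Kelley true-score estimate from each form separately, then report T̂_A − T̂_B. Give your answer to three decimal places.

T̂_A = 0.720(2.86) + 0.280(3.5) = 3.03920
T̂_B = 0.607(2.84) + 0.393(3.8) = 3.21728
T̂_A − T̂_B = -0.17808

-0.178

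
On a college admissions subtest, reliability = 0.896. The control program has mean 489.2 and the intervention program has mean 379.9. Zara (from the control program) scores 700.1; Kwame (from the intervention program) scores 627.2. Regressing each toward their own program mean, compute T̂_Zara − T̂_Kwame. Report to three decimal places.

76.686

T̂_Zara = 0.896(700.1) + 0.104(489.2) = 678.16640
T̂_Kwame = 0.896(627.2) + 0.104(379.9) = 601.48080
Difference = 678.16640 − 601.48080 = 76.68560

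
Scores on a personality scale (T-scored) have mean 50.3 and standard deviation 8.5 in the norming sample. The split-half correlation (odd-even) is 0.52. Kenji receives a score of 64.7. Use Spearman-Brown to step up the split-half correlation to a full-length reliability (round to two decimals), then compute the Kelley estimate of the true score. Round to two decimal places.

60.09

Spearman-Brown: ρ = 2r/(1 + r) = 2(0.52)/(1 + 0.52) = 1.040/1.52 = 0.6842 → 0.68
T̂ = 0.68(64.7) + 0.32(50.3) = 43.996 + 16.096 = 60.092 → 60.09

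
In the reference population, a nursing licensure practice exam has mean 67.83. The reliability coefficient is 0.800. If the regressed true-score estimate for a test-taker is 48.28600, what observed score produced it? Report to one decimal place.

T̂ = ρX + (1 − ρ)μ  ⇒  X = (T̂ − (1 − ρ)μ) / ρ
X = (48.28600 − 0.200 × 67.83) / 0.800 = (48.28600 − 13.56600) / 0.800 = 34.72000 / 0.800 = 43.400

43.4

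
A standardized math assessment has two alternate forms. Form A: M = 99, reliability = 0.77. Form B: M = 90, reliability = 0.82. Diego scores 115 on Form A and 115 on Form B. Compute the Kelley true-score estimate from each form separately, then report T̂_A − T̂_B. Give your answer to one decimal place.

T̂_A = 0.77(115) + 0.23(99) = 111.320
T̂_B = 0.82(115) + 0.18(90) = 110.500
T̂_A − T̂_B = 0.820

0.8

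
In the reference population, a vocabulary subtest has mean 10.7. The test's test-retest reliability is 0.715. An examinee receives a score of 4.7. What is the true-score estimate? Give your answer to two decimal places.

Weight the observed score by reliability and the mean by (1 − reliability): T̂ = 0.715·4.7 + 0.285·10.7 = 3.3605 + 3.0495 = 6.410.

6.41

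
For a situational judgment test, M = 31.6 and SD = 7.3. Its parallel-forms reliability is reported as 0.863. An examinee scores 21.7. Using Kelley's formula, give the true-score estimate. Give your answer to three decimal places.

Regress the observed score toward the mean by the unreliability: T̂ = 0.863·21.7 + 0.137·31.6 = 18.7271 + 4.3292 = 23.0563.

23.056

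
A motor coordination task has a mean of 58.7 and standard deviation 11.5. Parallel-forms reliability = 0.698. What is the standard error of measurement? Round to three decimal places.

6.320

SEM = SD · √(1 − ρ) = 11.5 × √0.302 = 11.5 × 0.5495 = 6.3198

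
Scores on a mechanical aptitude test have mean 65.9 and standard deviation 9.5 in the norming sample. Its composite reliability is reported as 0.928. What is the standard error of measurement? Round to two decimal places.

2.55

SEM = SD · √(1 − ρ) = 9.5 × √0.072 = 9.5 × 0.2683 = 2.549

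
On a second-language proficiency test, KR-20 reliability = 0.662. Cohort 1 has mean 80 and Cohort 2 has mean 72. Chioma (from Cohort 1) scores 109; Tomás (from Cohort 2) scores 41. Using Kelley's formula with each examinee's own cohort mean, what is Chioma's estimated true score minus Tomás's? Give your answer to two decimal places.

47.72

T̂_Chioma = 0.662(109) + 0.338(80) = 99.1980
T̂_Tomás = 0.662(41) + 0.338(72) = 51.4780
Difference = 99.1980 − 51.4780 = 47.7200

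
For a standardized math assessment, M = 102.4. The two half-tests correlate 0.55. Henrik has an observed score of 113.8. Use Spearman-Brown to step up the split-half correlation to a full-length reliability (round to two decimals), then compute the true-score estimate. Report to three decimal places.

Spearman-Brown: ρ = 2r/(1 + r) = 2(0.55)/(1 + 0.55) = 1.100/1.55 = 0.7097 → 0.71
T̂ = ρX + (1 − ρ)μ
  = 0.71 × 113.8 + 0.29 × 102.4
  = 80.798 + 29.696
  = 110.4940
  ≈ 110.494

110.494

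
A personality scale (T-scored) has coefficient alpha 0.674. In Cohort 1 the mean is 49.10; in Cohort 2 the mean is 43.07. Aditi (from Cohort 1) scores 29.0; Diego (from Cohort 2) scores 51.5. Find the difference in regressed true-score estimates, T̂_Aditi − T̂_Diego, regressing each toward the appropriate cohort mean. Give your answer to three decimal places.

-13.199

T̂_Aditi = 0.674(29.0) + 0.326(49.10) = 35.55260
T̂_Diego = 0.674(51.5) + 0.326(43.07) = 48.75182
Difference = 35.55260 − 48.75182 = -13.19922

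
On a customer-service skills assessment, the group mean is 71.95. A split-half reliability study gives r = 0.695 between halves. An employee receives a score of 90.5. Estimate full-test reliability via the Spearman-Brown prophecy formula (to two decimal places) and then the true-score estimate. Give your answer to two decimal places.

Spearman-Brown: ρ = 2r/(1 + r) = 2(0.695)/(1 + 0.695) = 1.3900/1.695 = 0.8201 → 0.82
Regress the observed score toward the mean by the unreliability: T̂ = 0.82·90.5 + 0.18·71.95 = 74.210 + 12.9510 = 87.161.

87.16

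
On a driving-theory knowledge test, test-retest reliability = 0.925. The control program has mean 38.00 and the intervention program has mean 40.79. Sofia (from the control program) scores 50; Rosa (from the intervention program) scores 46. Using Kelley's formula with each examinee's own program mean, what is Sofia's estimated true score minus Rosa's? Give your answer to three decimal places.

T̂_Sofia = 0.925(50) + 0.075(38.00) = 49.10000
T̂_Rosa = 0.925(46) + 0.075(40.79) = 45.60925
Difference = 49.10000 − 45.60925 = 3.49075

3.491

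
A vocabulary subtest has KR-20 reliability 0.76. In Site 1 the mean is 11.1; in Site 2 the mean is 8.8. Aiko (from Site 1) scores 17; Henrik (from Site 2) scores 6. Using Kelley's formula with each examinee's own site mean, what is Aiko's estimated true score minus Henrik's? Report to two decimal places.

8.91

T̂_Aiko = 0.76(17) + 0.24(11.1) = 15.5840
T̂_Henrik = 0.76(6) + 0.24(8.8) = 6.6720
Difference = 15.5840 − 6.6720 = 8.9120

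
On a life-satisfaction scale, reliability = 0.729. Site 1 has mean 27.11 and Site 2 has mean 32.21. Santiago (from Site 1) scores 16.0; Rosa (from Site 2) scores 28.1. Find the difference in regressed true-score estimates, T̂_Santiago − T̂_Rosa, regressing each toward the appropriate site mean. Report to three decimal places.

T̂_Santiago = 0.729(16.0) + 0.271(27.11) = 19.01081
T̂_Rosa = 0.729(28.1) + 0.271(32.21) = 29.21381
Difference = 19.01081 − 29.21381 = -10.20300

-10.203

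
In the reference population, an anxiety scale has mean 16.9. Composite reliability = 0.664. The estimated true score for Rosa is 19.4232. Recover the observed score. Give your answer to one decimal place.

T̂ = ρX + (1 − ρ)μ  ⇒  X = (T̂ − (1 − ρ)μ) / ρ
X = (19.4232 − 0.336 × 16.9) / 0.664 = (19.4232 − 5.6784) / 0.664 = 13.7448 / 0.664 = 20.700

20.7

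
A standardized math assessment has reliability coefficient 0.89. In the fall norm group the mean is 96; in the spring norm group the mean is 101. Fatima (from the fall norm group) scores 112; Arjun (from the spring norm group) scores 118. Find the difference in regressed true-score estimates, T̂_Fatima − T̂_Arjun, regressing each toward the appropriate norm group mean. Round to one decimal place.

-5.9

T̂_Fatima = 0.89(112) + 0.11(96) = 110.240
T̂_Arjun = 0.89(118) + 0.11(101) = 116.130
Difference = 110.240 − 116.130 = -5.890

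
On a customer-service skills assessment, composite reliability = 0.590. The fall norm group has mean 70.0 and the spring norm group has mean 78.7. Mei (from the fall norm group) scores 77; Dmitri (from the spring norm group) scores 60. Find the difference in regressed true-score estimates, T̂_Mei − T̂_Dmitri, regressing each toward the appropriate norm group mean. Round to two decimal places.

T̂_Mei = 0.590(77) + 0.410(70.0) = 74.1300
T̂_Dmitri = 0.590(60) + 0.410(78.7) = 67.6670
Difference = 74.1300 − 67.6670 = 6.4630

6.46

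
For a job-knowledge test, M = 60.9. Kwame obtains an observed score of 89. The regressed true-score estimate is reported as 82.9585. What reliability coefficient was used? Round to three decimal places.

0.785

T̂ = ρX + (1 − ρ)μ  ⇒  T̂ − μ = ρ(X − μ)
ρ = (T̂ − μ)/(X − μ) = (82.9585 − 60.9) / (89 − 60.9) = 22.0585 / 28.1 = 0.78500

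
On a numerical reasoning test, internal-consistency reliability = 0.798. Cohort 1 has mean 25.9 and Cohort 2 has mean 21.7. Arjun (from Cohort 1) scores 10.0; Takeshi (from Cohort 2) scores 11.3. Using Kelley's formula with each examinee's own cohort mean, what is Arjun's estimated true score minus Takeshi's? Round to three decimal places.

T̂_Arjun = 0.798(10.0) + 0.202(25.9) = 13.21180
T̂_Takeshi = 0.798(11.3) + 0.202(21.7) = 13.40080
Difference = 13.21180 − 13.40080 = -0.18900

-0.189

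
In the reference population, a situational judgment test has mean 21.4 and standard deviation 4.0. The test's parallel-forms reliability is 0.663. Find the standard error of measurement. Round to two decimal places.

2.32

SEM = SD · √(1 − ρ) = 4.0 × √0.337 = 4.0 × 0.5805 = 2.322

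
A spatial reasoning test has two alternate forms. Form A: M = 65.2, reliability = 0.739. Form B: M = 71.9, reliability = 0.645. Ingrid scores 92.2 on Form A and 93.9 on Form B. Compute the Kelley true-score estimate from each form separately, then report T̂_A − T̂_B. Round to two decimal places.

-0.94

T̂_A = 0.739(92.2) + 0.261(65.2) = 85.1530
T̂_B = 0.645(93.9) + 0.355(71.9) = 86.0900
T̂_A − T̂_B = -0.9370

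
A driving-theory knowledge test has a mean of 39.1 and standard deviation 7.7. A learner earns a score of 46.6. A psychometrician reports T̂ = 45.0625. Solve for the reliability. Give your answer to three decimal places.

0.795

T̂ = ρX + (1 − ρ)μ  ⇒  T̂ − μ = ρ(X − μ)
ρ = (T̂ − μ)/(X − μ) = (45.0625 − 39.1) / (46.6 − 39.1) = 5.9625 / 7.5 = 0.79500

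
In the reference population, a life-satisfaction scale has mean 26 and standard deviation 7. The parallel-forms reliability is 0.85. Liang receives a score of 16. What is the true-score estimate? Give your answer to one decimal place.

T̂ = ρX + (1 − ρ)μ
  = 0.85 × 16 + 0.15 × 26
  = 13.60 + 3.90
  = 17.50
  ≈ 17.5

17.5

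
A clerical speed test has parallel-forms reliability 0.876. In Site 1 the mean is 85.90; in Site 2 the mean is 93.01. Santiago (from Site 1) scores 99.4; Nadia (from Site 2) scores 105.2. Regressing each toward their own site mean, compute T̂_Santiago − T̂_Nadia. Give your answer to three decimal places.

-5.962

T̂_Santiago = 0.876(99.4) + 0.124(85.90) = 97.72600
T̂_Nadia = 0.876(105.2) + 0.124(93.01) = 103.68844
Difference = 97.72600 − 103.68844 = -5.96244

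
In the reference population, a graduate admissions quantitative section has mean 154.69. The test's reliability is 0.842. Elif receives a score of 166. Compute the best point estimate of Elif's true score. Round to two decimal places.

T̂ = ρX + (1 − ρ)μ
  = 0.842 × 166 + 0.158 × 154.69
  = 139.772 + 24.44102
  = 164.213
  ≈ 164.21

164.21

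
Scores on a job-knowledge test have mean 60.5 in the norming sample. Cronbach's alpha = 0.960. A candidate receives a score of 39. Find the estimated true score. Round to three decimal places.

T̂ = 0.960(39) + 0.040(60.5) = 37.440 + 2.4200 = 39.8600 → 39.860

39.860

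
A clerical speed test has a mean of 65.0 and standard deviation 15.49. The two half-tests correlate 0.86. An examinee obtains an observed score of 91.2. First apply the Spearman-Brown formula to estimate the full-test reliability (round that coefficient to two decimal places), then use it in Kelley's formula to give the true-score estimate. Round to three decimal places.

Spearman-Brown: ρ = 2r/(1 + r) = 2(0.86)/(1 + 0.86) = 1.720/1.86 = 0.9247 → 0.92
Regress the observed score toward the mean by the unreliability: T̂ = 0.92·91.2 + 0.08·65.0 = 83.904 + 5.200 = 89.1040.

89.104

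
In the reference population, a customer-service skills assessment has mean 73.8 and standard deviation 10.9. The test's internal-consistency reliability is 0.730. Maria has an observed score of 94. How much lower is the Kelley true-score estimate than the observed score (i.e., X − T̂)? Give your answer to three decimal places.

5.454

Regress the observed score toward the mean by the unreliability: T̂ = 0.730·94 + 0.270·73.8 = 68.620 + 19.9260 = 88.54600.
X − T̂ = 94 − 88.5460 = 5.4540 → 5.454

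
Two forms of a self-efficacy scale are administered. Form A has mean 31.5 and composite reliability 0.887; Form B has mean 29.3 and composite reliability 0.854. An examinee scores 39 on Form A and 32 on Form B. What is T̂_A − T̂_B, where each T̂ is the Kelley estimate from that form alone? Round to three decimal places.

6.547

T̂_A = 0.887(39) + 0.113(31.5) = 38.15250
T̂_B = 0.854(32) + 0.146(29.3) = 31.60580
T̂_A − T̂_B = 6.54670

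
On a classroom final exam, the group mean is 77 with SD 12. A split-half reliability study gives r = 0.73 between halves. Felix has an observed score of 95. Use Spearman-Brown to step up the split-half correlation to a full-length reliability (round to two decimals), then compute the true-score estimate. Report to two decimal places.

Spearman-Brown: ρ = 2r/(1 + r) = 2(0.73)/(1 + 0.73) = 1.460/1.73 = 0.8439 → 0.84
T̂ = 0.84(95) + 0.16(77) = 79.80 + 12.32 = 92.120 → 92.12

92.12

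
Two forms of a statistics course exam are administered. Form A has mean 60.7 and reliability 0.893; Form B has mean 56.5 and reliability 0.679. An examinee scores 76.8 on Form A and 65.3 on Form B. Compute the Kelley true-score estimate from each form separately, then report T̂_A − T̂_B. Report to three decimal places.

T̂_A = 0.893(76.8) + 0.107(60.7) = 75.07730
T̂_B = 0.679(65.3) + 0.321(56.5) = 62.47520
T̂_A − T̂_B = 12.60210

12.602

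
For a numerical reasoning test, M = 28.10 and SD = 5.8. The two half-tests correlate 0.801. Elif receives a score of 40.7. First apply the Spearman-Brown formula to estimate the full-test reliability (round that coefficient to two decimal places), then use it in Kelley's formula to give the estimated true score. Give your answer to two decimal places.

Spearman-Brown: ρ = 2r/(1 + r) = 2(0.801)/(1 + 0.801) = 1.6020/1.801 = 0.8895 → 0.89
T̂ = ρX + (1 − ρ)μ
  = 0.89 × 40.7 + 0.11 × 28.10
  = 36.223 + 3.0910
  = 39.314
  ≈ 39.31

39.31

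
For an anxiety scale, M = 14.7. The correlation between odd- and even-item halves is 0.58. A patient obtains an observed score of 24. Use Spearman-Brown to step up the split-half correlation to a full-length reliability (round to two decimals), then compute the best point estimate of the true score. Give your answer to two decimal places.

21.49

Spearman-Brown: ρ = 2r/(1 + r) = 2(0.58)/(1 + 0.58) = 1.160/1.58 = 0.7342 → 0.73
Weight the observed score by reliability and the mean by (1 − reliability): T̂ = 0.73·24 + 0.27·14.7 = 17.52 + 3.969 = 21.489.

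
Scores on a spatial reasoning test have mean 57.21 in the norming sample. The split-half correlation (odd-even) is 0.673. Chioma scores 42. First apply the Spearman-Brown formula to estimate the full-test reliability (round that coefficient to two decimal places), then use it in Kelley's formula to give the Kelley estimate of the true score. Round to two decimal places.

Spearman-Brown: ρ = 2r/(1 + r) = 2(0.673)/(1 + 0.673) = 1.3460/1.673 = 0.8045 → 0.80
T̂ = ρX + (1 − ρ)μ
  = 0.80 × 42 + 0.20 × 57.21
  = 33.60 + 11.4420
  = 45.042
  ≈ 45.04

45.04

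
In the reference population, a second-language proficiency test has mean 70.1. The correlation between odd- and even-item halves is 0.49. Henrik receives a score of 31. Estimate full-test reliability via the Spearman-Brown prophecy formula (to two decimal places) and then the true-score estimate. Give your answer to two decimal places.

Spearman-Brown: ρ = 2r/(1 + r) = 2(0.49)/(1 + 0.49) = 0.980/1.49 = 0.6577 → 0.66
Weight the observed score by reliability and the mean by (1 − reliability): T̂ = 0.66·31 + 0.34·70.1 = 20.46 + 23.834 = 44.294.

44.29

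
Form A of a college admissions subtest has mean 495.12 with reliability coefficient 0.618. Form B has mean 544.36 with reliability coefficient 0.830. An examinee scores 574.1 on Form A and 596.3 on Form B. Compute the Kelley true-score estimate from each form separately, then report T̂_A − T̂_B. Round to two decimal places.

-43.54

T̂_A = 0.618(574.1) + 0.382(495.12) = 543.9296
T̂_B = 0.830(596.3) + 0.170(544.36) = 587.4702
T̂_A − T̂_B = -43.5406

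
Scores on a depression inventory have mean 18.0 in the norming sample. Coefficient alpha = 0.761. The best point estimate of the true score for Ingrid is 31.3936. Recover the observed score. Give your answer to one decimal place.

35.6

T̂ = ρX + (1 − ρ)μ  ⇒  X = (T̂ − (1 − ρ)μ) / ρ
X = (31.3936 − 0.239 × 18.0) / 0.761 = (31.3936 − 4.3020) / 0.761 = 27.0916 / 0.761 = 35.600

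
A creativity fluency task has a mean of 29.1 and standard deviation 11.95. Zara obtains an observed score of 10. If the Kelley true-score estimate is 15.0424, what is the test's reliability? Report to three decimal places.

T̂ = ρX + (1 − ρ)μ  ⇒  T̂ − μ = ρ(X − μ)
ρ = (T̂ − μ)/(X − μ) = (15.0424 − 29.1) / (10 − 29.1) = -14.0576 / -19.1 = 0.73600

0.736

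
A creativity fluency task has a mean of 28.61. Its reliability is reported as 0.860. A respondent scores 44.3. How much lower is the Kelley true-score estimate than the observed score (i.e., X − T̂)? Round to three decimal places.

2.197

Weight the observed score by reliability and the mean by (1 − reliability): T̂ = 0.860·44.3 + 0.140·28.61 = 38.0980 + 4.00540 = 42.10340.
X − T̂ = 44.3 − 42.1034 = 2.1966 → 2.197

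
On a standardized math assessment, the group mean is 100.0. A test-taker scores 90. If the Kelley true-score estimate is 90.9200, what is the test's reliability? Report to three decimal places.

0.908

T̂ = ρX + (1 − ρ)μ  ⇒  T̂ − μ = ρ(X − μ)
ρ = (T̂ − μ)/(X − μ) = (90.9200 − 100.0) / (90 − 100.0) = -9.0800 / -10.0 = 0.90800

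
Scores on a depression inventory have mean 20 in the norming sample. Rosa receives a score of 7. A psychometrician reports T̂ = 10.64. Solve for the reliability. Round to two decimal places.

0.72

T̂ = ρX + (1 − ρ)μ  ⇒  T̂ − μ = ρ(X − μ)
ρ = (T̂ − μ)/(X − μ) = (10.64 − 20) / (7 − 20) = -9.36 / -13.0 = 0.7200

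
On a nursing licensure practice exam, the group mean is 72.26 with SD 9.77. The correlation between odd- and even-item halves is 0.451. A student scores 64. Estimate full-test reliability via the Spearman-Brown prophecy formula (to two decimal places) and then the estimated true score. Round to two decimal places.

Spearman-Brown: ρ = 2r/(1 + r) = 2(0.451)/(1 + 0.451) = 0.9020/1.451 = 0.6216 → 0.62
Weight the observed score by reliability and the mean by (1 − reliability): T̂ = 0.62·64 + 0.38·72.26 = 39.68 + 27.4588 = 67.139.

67.14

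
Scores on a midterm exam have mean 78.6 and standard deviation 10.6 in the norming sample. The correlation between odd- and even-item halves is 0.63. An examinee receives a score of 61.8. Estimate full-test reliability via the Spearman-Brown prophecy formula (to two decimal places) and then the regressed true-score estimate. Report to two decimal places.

Spearman-Brown: ρ = 2r/(1 + r) = 2(0.63)/(1 + 0.63) = 1.260/1.63 = 0.7730 → 0.77
T̂ = ρX + (1 − ρ)μ
  = 0.77 × 61.8 + 0.23 × 78.6
  = 47.586 + 18.078
  = 65.664
  ≈ 65.66

65.66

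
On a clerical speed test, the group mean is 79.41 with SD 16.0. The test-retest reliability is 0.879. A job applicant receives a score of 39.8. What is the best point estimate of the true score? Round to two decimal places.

44.59

T̂ = ρX + (1 − ρ)μ
  = 0.879 × 39.8 + 0.121 × 79.41
  = 34.9842 + 9.60861
  = 44.593
  ≈ 44.59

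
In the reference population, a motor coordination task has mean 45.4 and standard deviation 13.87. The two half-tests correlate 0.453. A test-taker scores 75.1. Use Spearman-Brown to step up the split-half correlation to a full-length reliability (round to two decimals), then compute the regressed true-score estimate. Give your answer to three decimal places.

Spearman-Brown: ρ = 2r/(1 + r) = 2(0.453)/(1 + 0.453) = 0.9060/1.453 = 0.6235 → 0.62
T̂ = ρX + (1 − ρ)μ
  = 0.62 × 75.1 + 0.38 × 45.4
  = 46.562 + 17.252
  = 63.8140
  ≈ 63.814

63.814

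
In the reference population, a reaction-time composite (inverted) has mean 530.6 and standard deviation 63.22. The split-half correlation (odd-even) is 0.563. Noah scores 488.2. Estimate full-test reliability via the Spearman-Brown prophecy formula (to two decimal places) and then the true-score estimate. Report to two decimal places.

500.07

Spearman-Brown: ρ = 2r/(1 + r) = 2(0.563)/(1 + 0.563) = 1.1260/1.563 = 0.7204 → 0.72
T̂ = 0.72(488.2) + 0.28(530.6) = 351.504 + 148.568 = 500.072 → 500.07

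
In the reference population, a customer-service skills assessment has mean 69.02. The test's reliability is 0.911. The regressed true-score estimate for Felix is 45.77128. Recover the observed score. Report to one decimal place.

43.5

T̂ = ρX + (1 − ρ)μ  ⇒  X = (T̂ − (1 − ρ)μ) / ρ
X = (45.77128 − 0.089 × 69.02) / 0.911 = (45.77128 − 6.14278) / 0.911 = 39.62850 / 0.911 = 43.500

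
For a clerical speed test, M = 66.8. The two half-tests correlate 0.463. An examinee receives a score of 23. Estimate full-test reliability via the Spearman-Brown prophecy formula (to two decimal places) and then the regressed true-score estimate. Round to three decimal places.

Spearman-Brown: ρ = 2r/(1 + r) = 2(0.463)/(1 + 0.463) = 0.9260/1.463 = 0.6329 → 0.63
Kelley's formula gives T̂ = 0.63·23 + 0.37·66.8 = 14.49 + 24.716 = 39.2060.

39.206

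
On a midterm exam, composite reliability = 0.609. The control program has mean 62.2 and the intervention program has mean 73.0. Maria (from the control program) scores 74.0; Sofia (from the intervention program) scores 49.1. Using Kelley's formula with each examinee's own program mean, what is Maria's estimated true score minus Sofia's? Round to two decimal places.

T̂_Maria = 0.609(74.0) + 0.391(62.2) = 69.3862
T̂_Sofia = 0.609(49.1) + 0.391(73.0) = 58.4449
Difference = 69.3862 − 58.4449 = 10.9413

10.94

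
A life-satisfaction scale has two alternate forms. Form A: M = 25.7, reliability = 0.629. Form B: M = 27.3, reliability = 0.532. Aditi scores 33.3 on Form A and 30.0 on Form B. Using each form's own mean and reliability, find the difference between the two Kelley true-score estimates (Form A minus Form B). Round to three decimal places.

1.744

T̂_A = 0.629(33.3) + 0.371(25.7) = 30.48040
T̂_B = 0.532(30.0) + 0.468(27.3) = 28.73640
T̂_A − T̂_B = 1.74400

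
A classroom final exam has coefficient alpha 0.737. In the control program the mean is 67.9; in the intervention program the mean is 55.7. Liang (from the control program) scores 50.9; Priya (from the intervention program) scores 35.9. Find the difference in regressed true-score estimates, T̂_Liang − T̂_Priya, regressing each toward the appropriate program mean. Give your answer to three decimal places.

14.264

T̂_Liang = 0.737(50.9) + 0.263(67.9) = 55.37100
T̂_Priya = 0.737(35.9) + 0.263(55.7) = 41.10740
Difference = 55.37100 − 41.10740 = 14.26360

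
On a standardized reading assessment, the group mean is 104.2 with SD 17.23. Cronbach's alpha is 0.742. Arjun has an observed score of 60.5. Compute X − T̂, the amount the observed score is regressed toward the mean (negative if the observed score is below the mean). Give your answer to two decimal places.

T̂ = 0.742(60.5) + 0.258(104.2) = 44.8910 + 26.8836 = 71.7746 → 71.775
X − T̂ = 60.5 − 71.775 = -11.275 → -11.27

-11.27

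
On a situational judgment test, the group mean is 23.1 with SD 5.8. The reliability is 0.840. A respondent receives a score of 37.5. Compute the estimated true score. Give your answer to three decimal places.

T̂ = ρX + (1 − ρ)μ
  = 0.840 × 37.5 + 0.160 × 23.1
  = 31.5000 + 3.6960
  = 35.1960
  ≈ 35.196

35.196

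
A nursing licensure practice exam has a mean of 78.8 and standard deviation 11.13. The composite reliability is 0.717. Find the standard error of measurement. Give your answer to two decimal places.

SEM = SD · √(1 − ρ) = 11.13 × √0.283 = 11.13 × 0.5320 = 5.921

5.92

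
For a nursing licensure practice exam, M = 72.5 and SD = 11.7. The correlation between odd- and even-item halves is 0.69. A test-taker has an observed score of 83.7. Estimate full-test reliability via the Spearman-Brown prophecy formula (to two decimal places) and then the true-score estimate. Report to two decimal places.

81.68

Spearman-Brown: ρ = 2r/(1 + r) = 2(0.69)/(1 + 0.69) = 1.380/1.69 = 0.8166 → 0.82
T̂ = ρX + (1 − ρ)μ
  = 0.82 × 83.7 + 0.18 × 72.5
  = 68.634 + 13.050
  = 81.684
  ≈ 81.68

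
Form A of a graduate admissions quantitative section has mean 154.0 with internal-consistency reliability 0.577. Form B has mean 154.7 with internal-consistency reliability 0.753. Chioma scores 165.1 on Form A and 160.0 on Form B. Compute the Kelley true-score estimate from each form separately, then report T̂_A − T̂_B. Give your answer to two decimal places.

1.71

T̂_A = 0.577(165.1) + 0.423(154.0) = 160.4047
T̂_B = 0.753(160.0) + 0.247(154.7) = 158.6909
T̂_A − T̂_B = 1.7138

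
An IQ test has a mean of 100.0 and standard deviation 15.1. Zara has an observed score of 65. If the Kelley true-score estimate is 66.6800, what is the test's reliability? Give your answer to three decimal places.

T̂ = ρX + (1 − ρ)μ  ⇒  T̂ − μ = ρ(X − μ)
ρ = (T̂ − μ)/(X − μ) = (66.6800 − 100.0) / (65 − 100.0) = -33.3200 / -35.0 = 0.95200

0.952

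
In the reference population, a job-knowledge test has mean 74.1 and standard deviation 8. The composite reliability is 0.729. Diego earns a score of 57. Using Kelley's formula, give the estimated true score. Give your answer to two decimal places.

61.63

Kelley's formula gives T̂ = 0.729·57 + 0.271·74.1 = 41.553 + 20.0811 = 61.634.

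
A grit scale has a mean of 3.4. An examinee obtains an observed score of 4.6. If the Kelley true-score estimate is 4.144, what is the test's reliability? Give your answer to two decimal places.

T̂ = ρX + (1 − ρ)μ  ⇒  T̂ − μ = ρ(X − μ)
ρ = (T̂ − μ)/(X − μ) = (4.144 − 3.4) / (4.6 − 3.4) = 0.744 / 1.2 = 0.6200

0.62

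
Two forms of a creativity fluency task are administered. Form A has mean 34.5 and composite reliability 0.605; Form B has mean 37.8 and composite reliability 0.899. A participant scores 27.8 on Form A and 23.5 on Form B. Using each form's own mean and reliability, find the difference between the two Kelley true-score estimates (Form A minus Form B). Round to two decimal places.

T̂_A = 0.605(27.8) + 0.395(34.5) = 30.4465
T̂_B = 0.899(23.5) + 0.101(37.8) = 24.9443
T̂_A − T̂_B = 5.5022

5.50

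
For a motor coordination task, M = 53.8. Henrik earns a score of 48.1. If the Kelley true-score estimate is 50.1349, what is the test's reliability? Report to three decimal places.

0.643

T̂ = ρX + (1 − ρ)μ  ⇒  T̂ − μ = ρ(X − μ)
ρ = (T̂ − μ)/(X − μ) = (50.1349 − 53.8) / (48.1 − 53.8) = -3.6651 / -5.7 = 0.64300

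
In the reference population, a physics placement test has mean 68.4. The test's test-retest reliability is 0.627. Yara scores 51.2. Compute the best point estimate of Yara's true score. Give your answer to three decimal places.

57.616

T̂ = ρX + (1 − ρ)μ
  = 0.627 × 51.2 + 0.373 × 68.4
  = 32.1024 + 25.5132
  = 57.6156
  ≈ 57.616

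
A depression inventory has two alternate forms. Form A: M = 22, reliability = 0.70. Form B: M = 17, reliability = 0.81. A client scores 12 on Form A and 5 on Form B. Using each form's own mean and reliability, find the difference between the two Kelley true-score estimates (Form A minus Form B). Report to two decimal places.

T̂_A = 0.70(12) + 0.30(22) = 15.0000
T̂_B = 0.81(5) + 0.19(17) = 7.2800
T̂_A − T̂_B = 7.7200

7.72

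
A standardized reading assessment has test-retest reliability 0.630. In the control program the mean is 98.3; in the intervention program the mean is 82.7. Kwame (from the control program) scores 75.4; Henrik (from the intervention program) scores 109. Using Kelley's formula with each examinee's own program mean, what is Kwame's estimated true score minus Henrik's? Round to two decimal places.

-15.40

T̂_Kwame = 0.630(75.4) + 0.370(98.3) = 83.8730
T̂_Henrik = 0.630(109) + 0.370(82.7) = 99.2690
Difference = 83.8730 − 99.2690 = -15.3960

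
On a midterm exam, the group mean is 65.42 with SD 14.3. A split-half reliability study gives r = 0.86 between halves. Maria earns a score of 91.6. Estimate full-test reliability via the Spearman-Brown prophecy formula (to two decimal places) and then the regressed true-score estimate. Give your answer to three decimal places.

89.506

Spearman-Brown: ρ = 2r/(1 + r) = 2(0.86)/(1 + 0.86) = 1.720/1.86 = 0.9247 → 0.92
T̂ = ρX + (1 − ρ)μ
  = 0.92 × 91.6 + 0.08 × 65.42
  = 84.272 + 5.2336
  = 89.5056
  ≈ 89.506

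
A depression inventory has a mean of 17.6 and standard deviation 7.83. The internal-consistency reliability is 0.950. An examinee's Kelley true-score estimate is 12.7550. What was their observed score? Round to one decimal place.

12.5

T̂ = ρX + (1 − ρ)μ  ⇒  X = (T̂ − (1 − ρ)μ) / ρ
X = (12.7550 − 0.050 × 17.6) / 0.950 = (12.7550 − 0.8800) / 0.950 = 11.8750 / 0.950 = 12.500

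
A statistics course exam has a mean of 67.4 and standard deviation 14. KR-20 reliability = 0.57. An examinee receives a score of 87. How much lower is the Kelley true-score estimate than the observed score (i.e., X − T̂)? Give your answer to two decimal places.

Weight the observed score by reliability and the mean by (1 − reliability): T̂ = 0.57·87 + 0.43·67.4 = 49.59 + 28.982 = 78.5720.
X − T̂ = 87 − 78.572 = 8.428 → 8.43

8.43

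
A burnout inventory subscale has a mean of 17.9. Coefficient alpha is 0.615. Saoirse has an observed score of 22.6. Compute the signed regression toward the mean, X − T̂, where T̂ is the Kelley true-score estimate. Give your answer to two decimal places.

1.81

T̂ = ρX + (1 − ρ)μ
  = 0.615 × 22.6 + 0.385 × 17.9
  = 13.8990 + 6.8915
  = 20.7905
  ≈ 20.791
X − T̂ = 22.6 − 20.791 = 1.809 → 1.81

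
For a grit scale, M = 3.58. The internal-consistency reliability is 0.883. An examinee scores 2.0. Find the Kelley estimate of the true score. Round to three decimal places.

2.185

T̂ = ρX + (1 − ρ)μ
  = 0.883 × 2.0 + 0.117 × 3.58
  = 1.7660 + 0.41886
  = 2.1849
  ≈ 2.185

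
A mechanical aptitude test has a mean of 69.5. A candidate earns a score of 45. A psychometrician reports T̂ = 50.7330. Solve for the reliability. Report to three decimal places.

T̂ = ρX + (1 − ρ)μ  ⇒  T̂ − μ = ρ(X − μ)
ρ = (T̂ − μ)/(X − μ) = (50.7330 − 69.5) / (45 − 69.5) = -18.7670 / -24.5 = 0.76600

0.766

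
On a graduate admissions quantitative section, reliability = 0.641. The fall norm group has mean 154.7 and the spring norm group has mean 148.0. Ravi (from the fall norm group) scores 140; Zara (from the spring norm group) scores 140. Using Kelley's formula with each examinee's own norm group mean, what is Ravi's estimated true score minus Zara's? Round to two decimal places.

T̂_Ravi = 0.641(140) + 0.359(154.7) = 145.2773
T̂_Zara = 0.641(140) + 0.359(148.0) = 142.8720
Difference = 145.2773 − 142.8720 = 2.4053

2.41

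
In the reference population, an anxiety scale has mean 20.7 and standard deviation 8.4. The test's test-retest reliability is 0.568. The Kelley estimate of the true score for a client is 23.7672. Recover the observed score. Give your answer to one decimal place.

T̂ = ρX + (1 − ρ)μ  ⇒  X = (T̂ − (1 − ρ)μ) / ρ
X = (23.7672 − 0.432 × 20.7) / 0.568 = (23.7672 − 8.9424) / 0.568 = 14.8248 / 0.568 = 26.100

26.1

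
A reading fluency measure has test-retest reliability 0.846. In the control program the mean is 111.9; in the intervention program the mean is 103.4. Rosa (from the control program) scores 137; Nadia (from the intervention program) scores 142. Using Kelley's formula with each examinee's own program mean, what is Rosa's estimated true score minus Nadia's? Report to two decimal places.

T̂_Rosa = 0.846(137) + 0.154(111.9) = 133.1346
T̂_Nadia = 0.846(142) + 0.154(103.4) = 136.0556
Difference = 133.1346 − 136.0556 = -2.9210

-2.92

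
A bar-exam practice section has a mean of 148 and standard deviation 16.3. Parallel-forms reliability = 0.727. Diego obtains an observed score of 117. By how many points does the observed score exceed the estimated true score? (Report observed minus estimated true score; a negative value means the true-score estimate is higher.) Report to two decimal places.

-8.46

T̂ = 0.727(117) + 0.273(148) = 85.059 + 40.404 = 125.4630 → 125.463
X − T̂ = 117 − 125.463 = -8.463 → -8.46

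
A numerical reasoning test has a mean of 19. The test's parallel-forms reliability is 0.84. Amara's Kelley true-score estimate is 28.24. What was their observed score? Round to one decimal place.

30.0

T̂ = ρX + (1 − ρ)μ  ⇒  X = (T̂ − (1 − ρ)μ) / ρ
X = (28.24 − 0.16 × 19) / 0.84 = (28.24 − 3.04) / 0.84 = 25.20 / 0.84 = 30.000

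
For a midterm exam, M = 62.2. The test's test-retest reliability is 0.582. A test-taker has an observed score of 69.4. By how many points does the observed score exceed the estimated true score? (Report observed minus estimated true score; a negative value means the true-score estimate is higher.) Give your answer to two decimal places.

3.01

T̂ = ρX + (1 − ρ)μ
  = 0.582 × 69.4 + 0.418 × 62.2
  = 40.3908 + 25.9996
  = 66.3904
  ≈ 66.390
X − T̂ = 69.4 − 66.390 = 3.010 → 3.01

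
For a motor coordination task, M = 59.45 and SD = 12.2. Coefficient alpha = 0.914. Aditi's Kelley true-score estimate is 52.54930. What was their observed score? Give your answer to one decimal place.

51.9

T̂ = ρX + (1 − ρ)μ  ⇒  X = (T̂ − (1 − ρ)μ) / ρ
X = (52.54930 − 0.086 × 59.45) / 0.914 = (52.54930 − 5.11270) / 0.914 = 47.43660 / 0.914 = 51.900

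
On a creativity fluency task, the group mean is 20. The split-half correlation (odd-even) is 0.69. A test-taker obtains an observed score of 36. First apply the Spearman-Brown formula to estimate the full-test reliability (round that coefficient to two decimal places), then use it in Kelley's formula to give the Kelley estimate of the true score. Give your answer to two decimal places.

Spearman-Brown: ρ = 2r/(1 + r) = 2(0.69)/(1 + 0.69) = 1.380/1.69 = 0.8166 → 0.82
T̂ = 0.82(36) + 0.18(20) = 29.52 + 3.60 = 33.120 → 33.12

33.12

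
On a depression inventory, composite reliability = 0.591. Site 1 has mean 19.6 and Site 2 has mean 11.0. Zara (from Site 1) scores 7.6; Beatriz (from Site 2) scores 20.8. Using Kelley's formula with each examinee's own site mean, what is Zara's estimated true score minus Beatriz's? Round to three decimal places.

T̂_Zara = 0.591(7.6) + 0.409(19.6) = 12.50800
T̂_Beatriz = 0.591(20.8) + 0.409(11.0) = 16.79180
Difference = 12.50800 − 16.79180 = -4.28380

-4.284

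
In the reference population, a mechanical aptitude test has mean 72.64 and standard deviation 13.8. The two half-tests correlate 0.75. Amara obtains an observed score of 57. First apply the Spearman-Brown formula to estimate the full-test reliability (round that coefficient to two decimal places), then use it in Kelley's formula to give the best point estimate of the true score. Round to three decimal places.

Spearman-Brown: ρ = 2r/(1 + r) = 2(0.75)/(1 + 0.75) = 1.500/1.75 = 0.8571 → 0.86
T̂ = ρX + (1 − ρ)μ
  = 0.86 × 57 + 0.14 × 72.64
  = 49.02 + 10.1696
  = 59.1896
  ≈ 59.190

59.190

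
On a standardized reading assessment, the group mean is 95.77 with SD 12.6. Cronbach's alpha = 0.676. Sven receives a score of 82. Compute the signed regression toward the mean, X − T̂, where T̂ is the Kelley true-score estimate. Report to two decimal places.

T̂ = 0.676(82) + 0.324(95.77) = 55.432 + 31.02948 = 86.4615 → 86.461
X − T̂ = 82 − 86.461 = -4.461 → -4.46

-4.46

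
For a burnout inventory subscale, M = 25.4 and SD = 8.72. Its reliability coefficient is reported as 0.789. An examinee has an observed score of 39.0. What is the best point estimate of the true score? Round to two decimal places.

36.13

T̂ = ρX + (1 − ρ)μ
  = 0.789 × 39.0 + 0.211 × 25.4
  = 30.7710 + 5.3594
  = 36.130
  ≈ 36.13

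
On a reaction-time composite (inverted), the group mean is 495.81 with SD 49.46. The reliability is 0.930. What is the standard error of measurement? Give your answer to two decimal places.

13.09

SEM = SD · √(1 − ρ) = 49.46 × √0.070 = 49.46 × 0.2646 = 13.086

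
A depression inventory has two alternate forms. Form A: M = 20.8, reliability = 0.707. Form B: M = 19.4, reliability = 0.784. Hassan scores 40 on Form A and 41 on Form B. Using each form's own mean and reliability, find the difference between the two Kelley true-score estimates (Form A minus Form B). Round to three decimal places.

T̂_A = 0.707(40) + 0.293(20.8) = 34.37440
T̂_B = 0.784(41) + 0.216(19.4) = 36.33440
T̂_A − T̂_B = -1.96000

-1.960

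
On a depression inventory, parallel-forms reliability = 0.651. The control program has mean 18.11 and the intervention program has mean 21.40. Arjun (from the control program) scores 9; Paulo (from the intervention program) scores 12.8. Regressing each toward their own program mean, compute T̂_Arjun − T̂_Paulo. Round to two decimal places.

T̂_Arjun = 0.651(9) + 0.349(18.11) = 12.1794
T̂_Paulo = 0.651(12.8) + 0.349(21.40) = 15.8014
Difference = 12.1794 − 15.8014 = -3.6220

-3.62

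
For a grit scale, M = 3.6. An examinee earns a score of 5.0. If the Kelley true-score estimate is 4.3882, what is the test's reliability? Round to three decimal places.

0.563

T̂ = ρX + (1 − ρ)μ  ⇒  T̂ − μ = ρ(X − μ)
ρ = (T̂ − μ)/(X − μ) = (4.3882 − 3.6) / (5.0 − 3.6) = 0.7882 / 1.4 = 0.56300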